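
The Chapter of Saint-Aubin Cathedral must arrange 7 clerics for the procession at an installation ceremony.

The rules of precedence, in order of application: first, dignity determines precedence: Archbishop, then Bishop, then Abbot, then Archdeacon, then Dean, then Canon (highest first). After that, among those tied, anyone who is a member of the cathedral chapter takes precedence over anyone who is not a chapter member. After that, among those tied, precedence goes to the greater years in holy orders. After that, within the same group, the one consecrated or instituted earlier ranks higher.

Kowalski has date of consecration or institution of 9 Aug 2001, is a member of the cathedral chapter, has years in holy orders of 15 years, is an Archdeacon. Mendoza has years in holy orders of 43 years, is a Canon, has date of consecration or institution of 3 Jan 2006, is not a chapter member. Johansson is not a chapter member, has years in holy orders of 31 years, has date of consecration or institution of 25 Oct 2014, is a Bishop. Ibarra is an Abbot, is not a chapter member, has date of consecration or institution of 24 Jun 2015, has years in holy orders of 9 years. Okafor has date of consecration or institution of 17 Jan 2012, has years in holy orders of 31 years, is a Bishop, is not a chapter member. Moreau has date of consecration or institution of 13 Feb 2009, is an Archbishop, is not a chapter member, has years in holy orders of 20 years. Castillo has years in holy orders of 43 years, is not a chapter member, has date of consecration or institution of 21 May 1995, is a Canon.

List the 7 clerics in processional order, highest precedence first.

By dignity: Moreau (Archbishop); then Okafor and Johansson (Bishop); then Ibarra (Abbot); then Kowalski (Archdeacon); then Castillo and Mendoza (Canon).
Okafor and Johansson are each not a chapter member, so the next rule applies.
Okafor and Johansson both have years in holy orders 31 years, so the next rule applies.
Among Okafor and Johansson, by date of consecration or institution (earlier first): Okafor (17 Jan 2012) before Johansson (25 Oct 2014).
Castillo and Mendoza are each not a chapter member, so the next rule applies.
Castillo and Mendoza both have years in holy orders 43 years, so the next rule applies.
Among Castillo and Mendoza, by date of consecration or institution (earlier first): Castillo (21 May 1995) before Mendoza (3 Jan 2006).
Full order: Moreau, Okafor, Johansson, Ibarra, Kowalski, Castillo, Mendoza.

Moreau, Okafor, Johansson, Ibarra, Kowalski, Castillo, Mendoza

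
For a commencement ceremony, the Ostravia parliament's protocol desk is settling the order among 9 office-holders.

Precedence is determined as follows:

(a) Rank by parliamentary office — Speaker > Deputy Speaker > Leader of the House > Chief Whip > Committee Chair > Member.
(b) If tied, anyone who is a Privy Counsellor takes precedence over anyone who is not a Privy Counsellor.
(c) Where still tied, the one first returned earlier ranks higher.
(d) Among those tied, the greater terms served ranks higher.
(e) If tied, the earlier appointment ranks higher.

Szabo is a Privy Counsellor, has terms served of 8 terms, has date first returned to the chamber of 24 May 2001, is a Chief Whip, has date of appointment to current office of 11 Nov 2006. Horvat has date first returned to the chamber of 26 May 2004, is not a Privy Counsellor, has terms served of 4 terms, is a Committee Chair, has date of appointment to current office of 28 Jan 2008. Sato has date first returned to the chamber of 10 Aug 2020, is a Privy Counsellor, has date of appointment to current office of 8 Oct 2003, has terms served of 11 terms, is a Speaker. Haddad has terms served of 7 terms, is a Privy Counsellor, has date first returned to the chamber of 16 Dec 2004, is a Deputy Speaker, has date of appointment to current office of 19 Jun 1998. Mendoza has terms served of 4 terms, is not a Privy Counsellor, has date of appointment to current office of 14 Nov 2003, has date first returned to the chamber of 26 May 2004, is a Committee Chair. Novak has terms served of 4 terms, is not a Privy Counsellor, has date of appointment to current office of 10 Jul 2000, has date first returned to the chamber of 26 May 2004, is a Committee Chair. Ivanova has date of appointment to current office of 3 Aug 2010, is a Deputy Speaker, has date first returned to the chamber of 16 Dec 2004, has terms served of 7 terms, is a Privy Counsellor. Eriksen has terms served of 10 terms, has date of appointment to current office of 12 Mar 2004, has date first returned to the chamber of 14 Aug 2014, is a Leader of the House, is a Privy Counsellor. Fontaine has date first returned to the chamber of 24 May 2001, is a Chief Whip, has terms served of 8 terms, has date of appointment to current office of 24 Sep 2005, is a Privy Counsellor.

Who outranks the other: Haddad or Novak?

By parliamentary office: Sato (Speaker); then Haddad and Ivanova (Deputy Speaker); then Eriksen (Leader of the House); then Fontaine and Szabo (Chief Whip); then Novak, Mendoza and Horvat (Committee Chair).
Haddad and Ivanova are each a Privy Counsellor, so the next rule applies.
Haddad and Ivanova both have date first returned to the chamber 16 Dec 2004, so the next rule applies.
Haddad and Ivanova both have terms served 7 terms, so the next rule applies.
Among Haddad and Ivanova, by date of appointment to current office (earlier first): Haddad (19 Jun 1998) before Ivanova (3 Aug 2010).
Fontaine and Szabo are each a Privy Counsellor, so the next rule applies.
Fontaine and Szabo both have date first returned to the chamber 24 May 2001, so the next rule applies.
Fontaine and Szabo both have terms served 8 terms, so the next rule applies.
Among Fontaine and Szabo, by date of appointment to current office (earlier first): Fontaine (24 Sep 2005) before Szabo (11 Nov 2006).
Novak, Mendoza and Horvat are each not a Privy Counsellor, so the next rule applies.
Novak, Mendoza and Horvat all have date first returned to the chamber 26 May 2004, so the next rule applies.
Novak, Mendoza and Horvat all have terms served 4 terms, so the next rule applies.
Among Novak, Mendoza and Horvat, by date of appointment to current office (earlier first): Novak (10 Jul 2000) before Mendoza (14 Nov 2003) before Horvat (28 Jan 2008).
So Haddad takes precedence.

Haddad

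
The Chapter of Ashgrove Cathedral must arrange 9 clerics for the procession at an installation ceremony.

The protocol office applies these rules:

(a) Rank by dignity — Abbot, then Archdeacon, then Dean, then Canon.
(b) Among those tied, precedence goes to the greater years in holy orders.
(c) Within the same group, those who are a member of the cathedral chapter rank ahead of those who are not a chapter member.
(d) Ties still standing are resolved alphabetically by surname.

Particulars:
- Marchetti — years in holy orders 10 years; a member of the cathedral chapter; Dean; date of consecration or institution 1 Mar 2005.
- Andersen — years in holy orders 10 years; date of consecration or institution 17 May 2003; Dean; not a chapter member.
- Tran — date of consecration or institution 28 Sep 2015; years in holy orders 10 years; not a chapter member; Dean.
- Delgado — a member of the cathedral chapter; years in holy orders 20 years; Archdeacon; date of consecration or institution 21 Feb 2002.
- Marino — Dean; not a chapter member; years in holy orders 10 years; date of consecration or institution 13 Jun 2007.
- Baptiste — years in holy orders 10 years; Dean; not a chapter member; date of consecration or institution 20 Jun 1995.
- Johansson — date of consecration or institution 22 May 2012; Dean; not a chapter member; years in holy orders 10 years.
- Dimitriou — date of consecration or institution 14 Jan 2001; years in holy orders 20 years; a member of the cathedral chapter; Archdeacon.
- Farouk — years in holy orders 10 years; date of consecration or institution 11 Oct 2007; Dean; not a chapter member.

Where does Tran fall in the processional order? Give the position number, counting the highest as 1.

9

By dignity: Delgado and Dimitriou (Archdeacon); then Marchetti, Andersen, Baptiste, Farouk, Johansson, Marino and Tran (Dean).
Delgado and Dimitriou both have years in holy orders 20 years, so the next rule applies.
Delgado and Dimitriou are each a member of the cathedral chapter, so the next rule applies.
Among Delgado and Dimitriou, alphabetically by surname: Delgado before Dimitriou.
Marchetti, Andersen, Baptiste, Farouk, Johansson, Marino and Tran all have years in holy orders 10 years, so the next rule applies.
Among Marchetti, Andersen, Baptiste, Farouk, Johansson, Marino and Tran, a member of the cathedral chapter before not a chapter member: Marchetti (a member of the cathedral chapter) before Andersen, Baptiste, Farouk, Johansson, Marino and Tran (not a chapter member).
Among Andersen, Baptiste, Farouk, Johansson, Marino and Tran, alphabetically by surname: Andersen before Baptiste before Farouk before Johansson before Marino before Tran.
Order: Delgado, Dimitriou, Marchetti, Andersen, Baptiste, Farouk, Johansson, Marino, Tran. So position 9.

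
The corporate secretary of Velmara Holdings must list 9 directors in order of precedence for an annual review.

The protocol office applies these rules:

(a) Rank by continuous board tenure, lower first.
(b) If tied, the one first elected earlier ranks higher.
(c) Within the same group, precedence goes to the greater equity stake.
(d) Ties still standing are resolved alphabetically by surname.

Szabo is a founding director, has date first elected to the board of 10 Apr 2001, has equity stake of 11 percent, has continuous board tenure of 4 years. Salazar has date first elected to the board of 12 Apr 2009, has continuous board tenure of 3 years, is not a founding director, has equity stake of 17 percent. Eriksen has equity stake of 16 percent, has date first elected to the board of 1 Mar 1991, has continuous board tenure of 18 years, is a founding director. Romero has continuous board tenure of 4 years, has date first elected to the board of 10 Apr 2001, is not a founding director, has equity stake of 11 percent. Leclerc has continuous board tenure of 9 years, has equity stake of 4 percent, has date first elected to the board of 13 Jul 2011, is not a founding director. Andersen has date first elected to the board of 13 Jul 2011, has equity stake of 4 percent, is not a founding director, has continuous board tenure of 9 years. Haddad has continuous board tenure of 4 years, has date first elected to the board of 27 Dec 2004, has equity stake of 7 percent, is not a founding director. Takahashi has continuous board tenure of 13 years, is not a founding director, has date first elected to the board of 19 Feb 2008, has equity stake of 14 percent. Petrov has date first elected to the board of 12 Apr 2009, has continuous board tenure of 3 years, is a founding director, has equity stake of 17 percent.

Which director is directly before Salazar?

By continuous board tenure (lower first): Petrov and Salazar (both 3 years); then Romero, Szabo and Haddad (each 4 years); then Andersen and Leclerc (both 9 years); then Takahashi (13 years); then Eriksen (18 years).
Petrov and Salazar both have date first elected to the board 12 Apr 2009, so the next rule applies.
Petrov and Salazar both have equity stake 17 percent, so the next rule applies.
Among Petrov and Salazar, alphabetically by surname: Petrov before Salazar.
Among Romero, Szabo and Haddad, by date first elected to the board (earlier first): Romero and Szabo (10 Apr 2001) before Haddad (27 Dec 2004).
Romero and Szabo both have equity stake 11 percent, so the next rule applies.
Among Romero and Szabo, alphabetically by surname: Romero before Szabo.
Andersen and Leclerc both have date first elected to the board 13 Jul 2011, so the next rule applies.
Andersen and Leclerc both have equity stake 4 percent, so the next rule applies.
Among Andersen and Leclerc, alphabetically by surname: Andersen before Leclerc.
Order: Petrov, Salazar, Romero, Szabo, Haddad, Andersen, Leclerc, Takahashi, Eriksen.

Petrov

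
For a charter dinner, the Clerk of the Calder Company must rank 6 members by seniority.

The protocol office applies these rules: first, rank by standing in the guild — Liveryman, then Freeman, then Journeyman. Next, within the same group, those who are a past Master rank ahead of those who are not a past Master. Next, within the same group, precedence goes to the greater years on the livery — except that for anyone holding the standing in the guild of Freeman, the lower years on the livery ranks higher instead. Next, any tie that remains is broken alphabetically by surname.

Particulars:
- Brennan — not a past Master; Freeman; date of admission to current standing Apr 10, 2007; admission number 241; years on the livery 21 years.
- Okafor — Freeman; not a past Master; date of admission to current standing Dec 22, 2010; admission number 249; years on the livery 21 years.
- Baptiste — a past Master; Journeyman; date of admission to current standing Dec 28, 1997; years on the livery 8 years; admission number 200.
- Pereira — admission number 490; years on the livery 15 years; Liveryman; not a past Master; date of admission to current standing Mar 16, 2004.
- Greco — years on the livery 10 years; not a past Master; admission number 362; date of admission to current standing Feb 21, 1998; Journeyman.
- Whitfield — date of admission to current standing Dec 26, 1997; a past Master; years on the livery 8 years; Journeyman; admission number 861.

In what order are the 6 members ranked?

Pereira, Brennan, Okafor, Baptiste, Whitfield, Greco

By standing in the guild: Pereira (Liveryman); then Brennan and Okafor (Freeman); then Baptiste, Whitfield and Greco (Journeyman).
Brennan and Okafor are each not a past Master, so the next rule applies.
Brennan and Okafor both have years on the livery 21 years, so the next rule applies.
Among Brennan and Okafor, alphabetically by surname: Brennan before Okafor.
Among Baptiste, Whitfield and Greco, a past Master before not a past Master: Baptiste and Whitfield (a past Master) before Greco (not a past Master).
Baptiste and Whitfield both have years on the livery 8 years, so the next rule applies.
Among Baptiste and Whitfield, alphabetically by surname: Baptiste before Whitfield.
Full order: Pereira, Brennan, Okafor, Baptiste, Whitfield, Greco.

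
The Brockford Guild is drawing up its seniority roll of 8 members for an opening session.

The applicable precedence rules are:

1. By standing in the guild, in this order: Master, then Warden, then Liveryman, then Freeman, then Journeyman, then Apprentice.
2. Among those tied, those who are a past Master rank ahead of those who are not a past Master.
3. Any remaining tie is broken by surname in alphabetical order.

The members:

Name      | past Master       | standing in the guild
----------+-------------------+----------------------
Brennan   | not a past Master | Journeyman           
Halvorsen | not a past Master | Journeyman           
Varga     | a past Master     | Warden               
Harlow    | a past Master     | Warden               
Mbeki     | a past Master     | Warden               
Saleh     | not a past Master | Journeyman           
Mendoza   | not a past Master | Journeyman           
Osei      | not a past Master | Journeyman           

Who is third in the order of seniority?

By standing in the guild: Harlow, Mbeki and Varga (Warden); then Brennan, Halvorsen, Mendoza, Osei and Saleh (Journeyman).
Harlow, Mbeki and Varga are each a past Master, so the next rule applies.
Among Harlow, Mbeki and Varga, alphabetically by surname: Harlow before Mbeki before Varga.
Brennan, Halvorsen, Mendoza, Osei and Saleh are each not a past Master, so the next rule applies.
Among Brennan, Halvorsen, Mendoza, Osei and Saleh, alphabetically by surname: Brennan before Halvorsen before Mendoza before Osei before Saleh.
Order: Harlow, Mbeki, Varga, Brennan, Halvorsen, Mendoza, Osei, Saleh.

Varga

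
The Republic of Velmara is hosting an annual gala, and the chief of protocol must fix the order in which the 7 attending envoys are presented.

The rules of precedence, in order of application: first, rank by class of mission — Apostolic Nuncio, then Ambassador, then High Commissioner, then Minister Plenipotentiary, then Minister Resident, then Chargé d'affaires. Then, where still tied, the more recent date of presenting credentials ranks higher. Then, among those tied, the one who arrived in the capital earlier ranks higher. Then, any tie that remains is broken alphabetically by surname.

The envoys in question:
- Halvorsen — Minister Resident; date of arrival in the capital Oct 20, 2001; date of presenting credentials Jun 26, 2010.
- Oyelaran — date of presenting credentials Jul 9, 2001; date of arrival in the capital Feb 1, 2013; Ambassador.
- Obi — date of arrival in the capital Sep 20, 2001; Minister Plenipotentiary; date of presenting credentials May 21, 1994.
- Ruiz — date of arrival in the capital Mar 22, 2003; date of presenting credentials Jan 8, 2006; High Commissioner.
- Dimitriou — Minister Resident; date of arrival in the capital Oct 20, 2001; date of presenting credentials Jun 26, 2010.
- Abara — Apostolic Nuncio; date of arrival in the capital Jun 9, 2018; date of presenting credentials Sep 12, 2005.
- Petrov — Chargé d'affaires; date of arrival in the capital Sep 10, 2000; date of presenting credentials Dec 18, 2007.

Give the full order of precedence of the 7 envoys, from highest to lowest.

Abara, Oyelaran, Ruiz, Obi, Dimitriou, Halvorsen, Petrov

By class of mission: Abara (Apostolic Nuncio); then Oyelaran (Ambassador); then Ruiz (High Commissioner); then Obi (Minister Plenipotentiary); then Dimitriou and Halvorsen (Minister Resident); then Petrov (Chargé d'affaires).
Dimitriou and Halvorsen both have date of presenting credentials Jun 26, 2010, so the next rule applies.
Dimitriou and Halvorsen both have date of arrival in the capital Oct 20, 2001, so the next rule applies.
Among Dimitriou and Halvorsen, alphabetically by surname: Dimitriou before Halvorsen.
Full order: Abara, Oyelaran, Ruiz, Obi, Dimitriou, Halvorsen, Petrov.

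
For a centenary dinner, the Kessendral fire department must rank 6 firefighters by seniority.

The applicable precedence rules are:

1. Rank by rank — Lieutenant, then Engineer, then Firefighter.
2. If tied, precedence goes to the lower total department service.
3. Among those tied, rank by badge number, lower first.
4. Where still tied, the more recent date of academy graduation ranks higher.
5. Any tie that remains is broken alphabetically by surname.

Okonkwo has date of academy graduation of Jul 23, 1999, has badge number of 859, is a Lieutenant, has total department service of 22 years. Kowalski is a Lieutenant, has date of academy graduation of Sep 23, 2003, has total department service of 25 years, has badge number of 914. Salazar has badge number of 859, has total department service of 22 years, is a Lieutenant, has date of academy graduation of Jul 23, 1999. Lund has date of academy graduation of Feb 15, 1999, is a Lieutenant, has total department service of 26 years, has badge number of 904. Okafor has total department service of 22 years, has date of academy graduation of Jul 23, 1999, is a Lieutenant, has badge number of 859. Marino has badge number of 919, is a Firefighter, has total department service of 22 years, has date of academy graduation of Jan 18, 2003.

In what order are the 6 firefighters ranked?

Okafor, Okonkwo, Salazar, Kowalski, Lund, Marino

By rank: Okafor, Okonkwo, Salazar, Kowalski and Lund (Lieutenant); then Marino (Firefighter).
Among Okafor, Okonkwo, Salazar, Kowalski and Lund, by total department service (lower first): Okafor, Okonkwo and Salazar (22 years) before Kowalski (25 years) before Lund (26 years).
Okafor, Okonkwo and Salazar all have badge number 859, so the next rule applies.
Okafor, Okonkwo and Salazar all have date of academy graduation Jul 23, 1999, so the next rule applies.
Among Okafor, Okonkwo and Salazar, alphabetically by surname: Okafor before Okonkwo before Salazar.
Full order: Okafor, Okonkwo, Salazar, Kowalski, Lund, Marino.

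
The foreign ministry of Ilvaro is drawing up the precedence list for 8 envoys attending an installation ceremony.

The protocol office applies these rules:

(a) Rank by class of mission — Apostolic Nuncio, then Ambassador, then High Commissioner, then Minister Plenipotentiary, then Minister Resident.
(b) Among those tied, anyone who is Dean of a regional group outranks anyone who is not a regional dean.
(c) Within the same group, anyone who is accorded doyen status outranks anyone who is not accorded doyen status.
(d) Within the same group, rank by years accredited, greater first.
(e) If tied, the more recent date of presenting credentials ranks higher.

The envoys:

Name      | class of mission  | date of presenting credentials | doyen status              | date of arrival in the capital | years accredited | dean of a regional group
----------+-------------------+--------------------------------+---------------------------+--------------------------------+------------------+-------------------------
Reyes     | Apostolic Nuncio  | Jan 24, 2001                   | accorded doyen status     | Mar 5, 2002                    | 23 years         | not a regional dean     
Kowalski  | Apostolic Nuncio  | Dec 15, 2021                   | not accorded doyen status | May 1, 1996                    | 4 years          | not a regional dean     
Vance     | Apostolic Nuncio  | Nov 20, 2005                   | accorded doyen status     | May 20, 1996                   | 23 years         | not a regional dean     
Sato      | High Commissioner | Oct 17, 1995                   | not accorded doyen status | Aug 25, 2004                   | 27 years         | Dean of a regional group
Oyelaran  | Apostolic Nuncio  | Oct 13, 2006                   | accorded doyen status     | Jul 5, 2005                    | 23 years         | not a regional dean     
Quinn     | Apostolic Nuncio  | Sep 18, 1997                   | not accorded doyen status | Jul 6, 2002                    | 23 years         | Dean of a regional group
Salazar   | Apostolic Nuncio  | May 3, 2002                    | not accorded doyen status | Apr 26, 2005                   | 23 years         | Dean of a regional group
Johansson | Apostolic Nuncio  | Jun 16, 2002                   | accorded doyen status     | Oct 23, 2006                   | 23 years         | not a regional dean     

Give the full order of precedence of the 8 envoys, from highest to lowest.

By class of mission: Salazar, Quinn, Oyelaran, Vance, Johansson, Reyes and Kowalski (Apostolic Nuncio); then Sato (High Commissioner).
Among Salazar, Quinn, Oyelaran, Vance, Johansson, Reyes and Kowalski, Dean of a regional group before not a regional dean: Salazar and Quinn (Dean of a regional group) before Oyelaran, Vance, Johansson, Reyes and Kowalski (not a regional dean).
Salazar and Quinn are each not accorded doyen status, so the next rule applies.
Salazar and Quinn both have years accredited 23 years, so the next rule applies.
Among Salazar and Quinn, by date of presenting credentials (later first): Salazar (May 3, 2002) before Quinn (Sep 18, 1997).
Among Oyelaran, Vance, Johansson, Reyes and Kowalski, accorded doyen status before not accorded doyen status: Oyelaran, Vance, Johansson and Reyes (accorded doyen status) before Kowalski (not accorded doyen status).
Oyelaran, Vance, Johansson and Reyes all have years accredited 23 years, so the next rule applies.
Among Oyelaran, Vance, Johansson and Reyes, by date of presenting credentials (later first): Oyelaran (Oct 13, 2006) before Vance (Nov 20, 2005) before Johansson (Jun 16, 2002) before Reyes (Jan 24, 2001).
Full order: Salazar, Quinn, Oyelaran, Vance, Johansson, Reyes, Kowalski, Sato.

Salazar, Quinn, Oyelaran, Vance, Johansson, Reyes, Kowalski, Sato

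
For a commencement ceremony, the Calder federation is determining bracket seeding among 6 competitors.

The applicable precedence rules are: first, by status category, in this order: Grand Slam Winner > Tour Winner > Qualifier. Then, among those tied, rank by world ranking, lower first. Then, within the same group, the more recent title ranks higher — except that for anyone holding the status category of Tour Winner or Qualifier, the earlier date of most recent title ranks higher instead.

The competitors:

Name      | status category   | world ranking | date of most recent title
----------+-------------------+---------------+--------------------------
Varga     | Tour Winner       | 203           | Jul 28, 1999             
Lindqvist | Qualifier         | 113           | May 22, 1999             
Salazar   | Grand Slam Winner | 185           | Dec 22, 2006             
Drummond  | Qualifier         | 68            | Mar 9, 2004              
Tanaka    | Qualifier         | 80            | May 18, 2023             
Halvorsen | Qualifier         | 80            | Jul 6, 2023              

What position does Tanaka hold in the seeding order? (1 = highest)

By status category: Salazar (Grand Slam Winner); then Varga (Tour Winner); then Drummond, Tanaka, Halvorsen and Lindqvist (Qualifier).
Among Drummond, Tanaka, Halvorsen and Lindqvist, by world ranking (lower first): Drummond (68) before Tanaka and Halvorsen (80) before Lindqvist (113).
Among Tanaka and Halvorsen, by date of most recent title (earlier first) (reversed rule for this group): Tanaka (May 18, 2023) before Halvorsen (Jul 6, 2023).
Order: Salazar, Varga, Drummond, Tanaka, Halvorsen, Lindqvist. So position 4.

4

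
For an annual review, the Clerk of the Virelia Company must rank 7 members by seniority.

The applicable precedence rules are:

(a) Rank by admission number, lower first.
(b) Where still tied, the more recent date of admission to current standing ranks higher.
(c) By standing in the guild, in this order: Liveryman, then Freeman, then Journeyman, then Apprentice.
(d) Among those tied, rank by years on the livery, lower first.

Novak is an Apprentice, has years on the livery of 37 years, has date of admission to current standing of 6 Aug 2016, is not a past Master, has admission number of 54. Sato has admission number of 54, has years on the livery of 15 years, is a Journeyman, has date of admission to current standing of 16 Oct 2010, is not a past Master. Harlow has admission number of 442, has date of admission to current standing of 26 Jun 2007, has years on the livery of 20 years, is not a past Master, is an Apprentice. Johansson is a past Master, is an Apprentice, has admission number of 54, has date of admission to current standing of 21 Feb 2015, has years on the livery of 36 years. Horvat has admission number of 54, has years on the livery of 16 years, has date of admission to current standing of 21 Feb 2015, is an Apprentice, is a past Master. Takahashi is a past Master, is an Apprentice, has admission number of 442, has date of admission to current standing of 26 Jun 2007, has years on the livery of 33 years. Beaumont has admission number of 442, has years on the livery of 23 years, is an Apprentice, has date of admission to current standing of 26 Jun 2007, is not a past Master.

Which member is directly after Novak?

By admission number (lower first): Novak, Horvat, Johansson and Sato (each 54); then Harlow, Beaumont and Takahashi (each 442).
Among Novak, Horvat, Johansson and Sato, by date of admission to current standing (later first): Novak (6 Aug 2016) before Horvat and Johansson (21 Feb 2015) before Sato (16 Oct 2010).
Horvat and Johansson are each Apprentice, so the next rule applies.
Among Horvat and Johansson, by years on the livery (lower first): Horvat (16 years) before Johansson (36 years).
Harlow, Beaumont and Takahashi all have date of admission to current standing 26 Jun 2007, so the next rule applies.
Harlow, Beaumont and Takahashi are each Apprentice, so the next rule applies.
Among Harlow, Beaumont and Takahashi, by years on the livery (lower first): Harlow (20 years) before Beaumont (23 years) before Takahashi (33 years).
Order: Novak, Horvat, Johansson, Sato, Harlow, Beaumont, Takahashi.

Horvat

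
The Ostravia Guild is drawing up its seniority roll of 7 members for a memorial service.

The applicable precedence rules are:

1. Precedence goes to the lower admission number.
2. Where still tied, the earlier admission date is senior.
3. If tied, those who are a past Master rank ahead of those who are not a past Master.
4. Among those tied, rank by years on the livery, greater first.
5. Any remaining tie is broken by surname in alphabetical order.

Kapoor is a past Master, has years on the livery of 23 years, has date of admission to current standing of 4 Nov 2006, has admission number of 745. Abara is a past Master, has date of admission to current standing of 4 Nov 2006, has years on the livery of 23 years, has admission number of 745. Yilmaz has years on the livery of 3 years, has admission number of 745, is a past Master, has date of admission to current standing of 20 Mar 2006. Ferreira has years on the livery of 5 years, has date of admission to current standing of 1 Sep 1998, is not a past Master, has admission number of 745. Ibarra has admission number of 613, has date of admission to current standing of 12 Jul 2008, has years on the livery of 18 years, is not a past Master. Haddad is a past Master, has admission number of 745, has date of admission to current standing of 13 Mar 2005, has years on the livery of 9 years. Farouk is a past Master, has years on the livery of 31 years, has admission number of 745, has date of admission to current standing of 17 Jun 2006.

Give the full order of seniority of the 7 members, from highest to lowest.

Ibarra, Ferreira, Haddad, Yilmaz, Farouk, Abara, Kapoor

By admission number (lower first): Ibarra (613); then Ferreira, Haddad, Yilmaz, Farouk, Abara and Kapoor (each 745).
Among Ferreira, Haddad, Yilmaz, Farouk, Abara and Kapoor, by date of admission to current standing (earlier first): Ferreira (1 Sep 1998) before Haddad (13 Mar 2005) before Yilmaz (20 Mar 2006) before Farouk (17 Jun 2006) before Abara and Kapoor (4 Nov 2006).
Abara and Kapoor are each a past Master, so the next rule applies.
Abara and Kapoor both have years on the livery 23 years, so the next rule applies.
Among Abara and Kapoor, alphabetically by surname: Abara before Kapoor.
Full order: Ibarra, Ferreira, Haddad, Yilmaz, Farouk, Abara, Kapoor.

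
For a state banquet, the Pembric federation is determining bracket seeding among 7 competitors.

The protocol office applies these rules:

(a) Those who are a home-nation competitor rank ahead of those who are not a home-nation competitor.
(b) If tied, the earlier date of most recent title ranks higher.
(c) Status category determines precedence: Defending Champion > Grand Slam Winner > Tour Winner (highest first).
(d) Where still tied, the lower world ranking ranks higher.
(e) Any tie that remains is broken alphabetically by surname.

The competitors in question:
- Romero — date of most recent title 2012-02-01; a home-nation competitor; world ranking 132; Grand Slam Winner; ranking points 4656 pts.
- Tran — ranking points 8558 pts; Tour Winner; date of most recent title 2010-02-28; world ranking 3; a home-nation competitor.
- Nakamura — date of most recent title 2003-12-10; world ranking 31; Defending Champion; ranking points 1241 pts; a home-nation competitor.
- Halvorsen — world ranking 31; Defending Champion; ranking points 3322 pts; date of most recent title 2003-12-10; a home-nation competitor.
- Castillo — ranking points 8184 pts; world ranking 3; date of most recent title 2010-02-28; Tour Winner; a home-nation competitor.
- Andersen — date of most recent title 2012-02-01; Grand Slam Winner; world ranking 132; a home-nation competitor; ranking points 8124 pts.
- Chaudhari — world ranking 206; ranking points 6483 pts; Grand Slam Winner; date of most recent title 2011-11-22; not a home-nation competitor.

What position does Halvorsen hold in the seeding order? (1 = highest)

By the first rule: Halvorsen, Nakamura, Castillo, Tran, Andersen and Romero (each a home-nation competitor); then Chaudhari (not a home-nation competitor).
Among Halvorsen, Nakamura, Castillo, Tran, Andersen and Romero, by date of most recent title (earlier first): Halvorsen and Nakamura (2003-12-10) before Castillo and Tran (2010-02-28) before Andersen and Romero (2012-02-01).
Halvorsen and Nakamura are each Defending Champion, so the next rule applies.
Halvorsen and Nakamura both have world ranking 31, so the next rule applies.
Among Halvorsen and Nakamura, alphabetically by surname: Halvorsen before Nakamura.
Castillo and Tran are each Tour Winner, so the next rule applies.
Castillo and Tran both have world ranking 3, so the next rule applies.
Among Castillo and Tran, alphabetically by surname: Castillo before Tran.
Andersen and Romero are each Grand Slam Winner, so the next rule applies.
Andersen and Romero both have world ranking 132, so the next rule applies.
Among Andersen and Romero, alphabetically by surname: Andersen before Romero.
Order: Halvorsen, Nakamura, Castillo, Tran, Andersen, Romero, Chaudhari. So position 1.

1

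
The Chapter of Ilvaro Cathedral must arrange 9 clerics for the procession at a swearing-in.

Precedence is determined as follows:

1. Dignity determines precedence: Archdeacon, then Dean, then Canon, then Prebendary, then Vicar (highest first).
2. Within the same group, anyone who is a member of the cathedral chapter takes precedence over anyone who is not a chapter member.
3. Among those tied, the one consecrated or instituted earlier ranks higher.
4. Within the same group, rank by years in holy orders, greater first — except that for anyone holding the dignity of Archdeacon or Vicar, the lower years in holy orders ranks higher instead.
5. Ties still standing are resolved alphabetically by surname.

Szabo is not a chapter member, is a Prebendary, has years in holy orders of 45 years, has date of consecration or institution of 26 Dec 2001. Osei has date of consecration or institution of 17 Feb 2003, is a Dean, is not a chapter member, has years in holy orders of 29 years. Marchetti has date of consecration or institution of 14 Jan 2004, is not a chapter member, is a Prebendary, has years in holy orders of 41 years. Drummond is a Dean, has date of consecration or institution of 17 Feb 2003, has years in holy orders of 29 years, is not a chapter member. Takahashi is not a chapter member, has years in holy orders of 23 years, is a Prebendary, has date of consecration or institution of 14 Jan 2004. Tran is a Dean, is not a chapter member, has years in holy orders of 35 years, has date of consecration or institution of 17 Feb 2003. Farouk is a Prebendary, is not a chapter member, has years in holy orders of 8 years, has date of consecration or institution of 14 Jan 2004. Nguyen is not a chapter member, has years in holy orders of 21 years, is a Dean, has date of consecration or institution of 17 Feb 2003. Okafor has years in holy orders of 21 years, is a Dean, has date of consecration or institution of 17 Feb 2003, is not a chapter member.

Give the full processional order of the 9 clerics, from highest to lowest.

Tran, Drummond, Osei, Nguyen, Okafor, Szabo, Marchetti, Takahashi, Farouk

By dignity: Tran, Drummond, Osei, Nguyen and Okafor (Dean); then Szabo, Marchetti, Takahashi and Farouk (Prebendary).
Tran, Drummond, Osei, Nguyen and Okafor are each not a chapter member, so the next rule applies.
Tran, Drummond, Osei, Nguyen and Okafor all have date of consecration or institution 17 Feb 2003, so the next rule applies.
Among Tran, Drummond, Osei, Nguyen and Okafor, by years in holy orders (higher first): Tran (35 years) before Drummond and Osei (29 years) before Nguyen and Okafor (21 years).
Among Drummond and Osei, alphabetically by surname: Drummond before Osei.
Among Nguyen and Okafor, alphabetically by surname: Nguyen before Okafor.
Szabo, Marchetti, Takahashi and Farouk are each not a chapter member, so the next rule applies.
Among Szabo, Marchetti, Takahashi and Farouk, by date of consecration or institution (earlier first): Szabo (26 Dec 2001) before Marchetti, Takahashi and Farouk (14 Jan 2004).
Among Marchetti, Takahashi and Farouk, by years in holy orders (higher first): Marchetti (41 years) before Takahashi (23 years) before Farouk (8 years).
Full order: Tran, Drummond, Osei, Nguyen, Okafor, Szabo, Marchetti, Takahashi, Farouk.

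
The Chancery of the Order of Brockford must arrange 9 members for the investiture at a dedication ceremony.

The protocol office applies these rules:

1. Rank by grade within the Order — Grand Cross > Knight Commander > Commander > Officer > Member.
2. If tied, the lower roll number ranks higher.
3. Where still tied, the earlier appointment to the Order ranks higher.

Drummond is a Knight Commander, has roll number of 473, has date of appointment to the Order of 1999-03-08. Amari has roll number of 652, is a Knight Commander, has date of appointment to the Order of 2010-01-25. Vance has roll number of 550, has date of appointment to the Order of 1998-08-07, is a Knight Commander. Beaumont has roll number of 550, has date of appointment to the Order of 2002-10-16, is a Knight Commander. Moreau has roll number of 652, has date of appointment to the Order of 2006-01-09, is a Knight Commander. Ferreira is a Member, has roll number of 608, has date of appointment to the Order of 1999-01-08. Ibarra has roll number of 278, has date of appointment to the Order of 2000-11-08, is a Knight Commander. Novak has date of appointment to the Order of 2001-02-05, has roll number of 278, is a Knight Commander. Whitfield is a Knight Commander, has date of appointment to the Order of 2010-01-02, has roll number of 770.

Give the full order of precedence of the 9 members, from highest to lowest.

By grade within the Order: Ibarra, Novak, Drummond, Vance, Beaumont, Moreau, Amari and Whitfield (Knight Commander); then Ferreira (Member).
Among Ibarra, Novak, Drummond, Vance, Beaumont, Moreau, Amari and Whitfield, by roll number (lower first): Ibarra and Novak (278) before Drummond (473) before Vance and Beaumont (550) before Moreau and Amari (652) before Whitfield (770).
Among Ibarra and Novak, by date of appointment to the Order (earlier first): Ibarra (2000-11-08) before Novak (2001-02-05).
Among Vance and Beaumont, by date of appointment to the Order (earlier first): Vance (1998-08-07) before Beaumont (2002-10-16).
Among Moreau and Amari, by date of appointment to the Order (earlier first): Moreau (2006-01-09) before Amari (2010-01-25).
Full order: Ibarra, Novak, Drummond, Vance, Beaumont, Moreau, Amari, Whitfield, Ferreira.

Ibarra, Novak, Drummond, Vance, Beaumont, Moreau, Amari, Whitfield, Ferreira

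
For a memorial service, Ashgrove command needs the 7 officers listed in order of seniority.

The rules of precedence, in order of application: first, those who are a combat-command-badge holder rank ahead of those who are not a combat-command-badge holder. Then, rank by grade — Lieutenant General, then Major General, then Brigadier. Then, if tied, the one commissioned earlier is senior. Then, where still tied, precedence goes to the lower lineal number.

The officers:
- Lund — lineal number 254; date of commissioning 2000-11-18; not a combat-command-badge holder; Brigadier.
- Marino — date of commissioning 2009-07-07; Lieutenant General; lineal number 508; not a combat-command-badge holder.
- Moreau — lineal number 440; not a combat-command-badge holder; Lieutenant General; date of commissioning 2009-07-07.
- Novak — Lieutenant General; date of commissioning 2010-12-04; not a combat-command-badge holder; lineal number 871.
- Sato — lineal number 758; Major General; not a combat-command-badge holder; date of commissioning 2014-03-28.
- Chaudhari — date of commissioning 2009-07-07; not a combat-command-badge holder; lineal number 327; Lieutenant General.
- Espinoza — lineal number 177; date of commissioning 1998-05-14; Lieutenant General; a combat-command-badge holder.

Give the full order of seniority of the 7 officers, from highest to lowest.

By the first rule: Espinoza (a combat-command-badge holder); then Chaudhari, Moreau, Marino, Novak, Sato and Lund (each not a combat-command-badge holder).
Among Chaudhari, Moreau, Marino, Novak, Sato and Lund, by grade: Chaudhari, Moreau, Marino and Novak (Lieutenant General) before Sato (Major General) before Lund (Brigadier).
Among Chaudhari, Moreau, Marino and Novak, by date of commissioning (earlier first): Chaudhari, Moreau and Marino (2009-07-07) before Novak (2010-12-04).
Among Chaudhari, Moreau and Marino, by lineal number (lower first): Chaudhari (327) before Moreau (440) before Marino (508).
Full order: Espinoza, Chaudhari, Moreau, Marino, Novak, Sato, Lund.

Espinoza, Chaudhari, Moreau, Marino, Novak, Sato, Lund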